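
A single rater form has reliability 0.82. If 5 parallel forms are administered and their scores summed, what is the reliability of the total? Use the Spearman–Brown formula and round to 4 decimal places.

ρ_k = kρ / (1 + (k−1)ρ) = 5·0.82 / (1 + 4·0.82) = 4.100 / 4.280 = 0.9579.

0.9579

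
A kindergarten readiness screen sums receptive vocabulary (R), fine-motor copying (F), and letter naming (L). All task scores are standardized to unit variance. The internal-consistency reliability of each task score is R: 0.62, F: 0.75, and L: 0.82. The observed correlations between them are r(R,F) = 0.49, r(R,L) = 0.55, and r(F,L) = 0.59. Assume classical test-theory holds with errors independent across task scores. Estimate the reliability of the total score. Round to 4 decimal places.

Var(R+F+L) = 3 + 2·[0.49 + 0.55 + 0.59] = 3 + 3.26 = 6.26.
Because errors are independent across components, Cov(Tᵢ,Tⱼ) = Cov(Xᵢ,Xⱼ); the off-diagonal part of the true-score variance is the same as above.
True-score variance = [0.62 + 0.75 + 0.82] + 3.26 = 2.19 + 3.26 = 5.45.
Reliability = 5.45 / 6.26 = 0.8706.

0.8706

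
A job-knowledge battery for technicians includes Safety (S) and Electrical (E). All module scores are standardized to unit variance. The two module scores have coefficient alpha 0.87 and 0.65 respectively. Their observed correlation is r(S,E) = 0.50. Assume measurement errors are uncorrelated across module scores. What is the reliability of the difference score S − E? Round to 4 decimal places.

0.5200

Var(S−E) = 1 + 1 − 2·0.50 = 2 − 1 = 1.
With uncorrelated errors the cross-covariances are all true-score covariance, so they carry over unchanged; only the diagonal terms shrink to ρᵢσᵢ².
True-score variance = [0.87 + 0.65] − 1 = 1.52 − 1 = 0.52.
Reliability = 0.52 / 1 = 0.5200.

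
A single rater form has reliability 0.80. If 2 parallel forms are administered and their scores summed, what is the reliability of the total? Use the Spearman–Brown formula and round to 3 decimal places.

0.889

ρ_k = kρ / (1 + (k−1)ρ) = 2·0.80 / (1 + 1·0.80) = 1.600 / 1.800 = 0.889.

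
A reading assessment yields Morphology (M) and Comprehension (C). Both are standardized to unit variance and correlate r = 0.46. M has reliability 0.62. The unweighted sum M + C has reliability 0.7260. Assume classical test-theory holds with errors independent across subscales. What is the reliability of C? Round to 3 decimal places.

Var(M+C) = 2 + 2·0.46 = 2.920.
True-score variance = ρ_M + ρ_C + 2·0.46, so 0.7260 = (0.62 + ρ_C + 0.92) / 2.920.
ρ_C = 0.7260·2.920 − 0.62 − 0.92 = 0.580.

0.580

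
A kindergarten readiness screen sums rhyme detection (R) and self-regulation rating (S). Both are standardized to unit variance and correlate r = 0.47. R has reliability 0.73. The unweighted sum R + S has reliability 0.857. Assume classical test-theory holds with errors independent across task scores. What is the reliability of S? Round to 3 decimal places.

0.850

Var(R+S) = 2 + 2·0.47 = 2.940.
True-score variance = ρ_R + ρ_S + 2·0.47, so 0.857 = (0.73 + ρ_S + 0.94) / 2.940.
ρ_S = 0.857·2.940 − 0.73 − 0.94 = 0.850.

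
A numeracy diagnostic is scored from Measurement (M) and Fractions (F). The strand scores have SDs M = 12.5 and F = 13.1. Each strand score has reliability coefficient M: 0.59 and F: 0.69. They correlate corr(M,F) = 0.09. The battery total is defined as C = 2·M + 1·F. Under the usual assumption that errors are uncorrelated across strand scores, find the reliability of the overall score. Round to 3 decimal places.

Var(C) = 2²·12.5² + 13.1² + 2·[2·12.5·13.1·0.09] = 796.61 + 58.95 = 855.56.
With uncorrelated errors the cross-covariances are all true-score covariance, so they carry over unchanged; only the diagonal terms shrink to ρᵢσᵢ².
True-score variance = [2²·12.5²·0.59 + 13.1²·0.69] + 58.95 = 487.161 + 58.95 = 546.111.
Reliability = 546.111 / 855.56 = 0.638.

0.638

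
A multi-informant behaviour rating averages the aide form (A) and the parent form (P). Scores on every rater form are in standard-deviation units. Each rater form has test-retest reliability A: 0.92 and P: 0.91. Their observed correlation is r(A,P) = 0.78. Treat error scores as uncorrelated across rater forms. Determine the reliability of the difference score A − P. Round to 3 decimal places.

Var(A−P) = 1 + 1 − 2·0.78 = 2 − 1.56 = 0.44.
Under uncorrelated errors the observed covariances equal the true-score covariances, so only the own-variance terms attenuate.
True-score variance = [0.92 + 0.91] − 1.56 = 1.83 − 1.56 = 0.27.
Reliability = 0.27 / 0.44 = 0.614.

0.614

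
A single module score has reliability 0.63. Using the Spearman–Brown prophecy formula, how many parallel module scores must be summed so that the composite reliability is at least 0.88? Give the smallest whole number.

5

k ≥ ρ*(1−ρ₁)/(ρ₁(1−ρ*)) = 0.88·0.37 / (0.63·0.12) = 4.307.
Smallest integer k = 5.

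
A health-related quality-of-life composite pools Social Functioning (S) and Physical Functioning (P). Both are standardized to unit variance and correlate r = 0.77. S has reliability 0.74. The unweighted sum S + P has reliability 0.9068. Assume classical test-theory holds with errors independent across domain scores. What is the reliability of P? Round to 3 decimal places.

Var(S+P) = 2 + 2·0.77 = 3.540.
True-score variance = ρ_S + ρ_P + 2·0.77, so 0.9068 = (0.74 + ρ_P + 1.54) / 3.540.
ρ_P = 0.9068·3.540 − 0.74 − 1.54 = 0.930.

0.930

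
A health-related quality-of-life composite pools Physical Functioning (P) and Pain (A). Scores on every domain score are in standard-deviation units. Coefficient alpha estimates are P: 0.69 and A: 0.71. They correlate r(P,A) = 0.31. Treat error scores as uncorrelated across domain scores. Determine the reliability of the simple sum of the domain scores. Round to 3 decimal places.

Var(P+A) = 2 + 2·[0.31] = 2 + 0.62 = 2.62.
With uncorrelated errors the cross-covariances are all true-score covariance, so they carry over unchanged; only the diagonal terms shrink to ρᵢσᵢ².
True-score variance = [0.69 + 0.71] + 0.62 = 1.4 + 0.62 = 2.02.
Reliability = 2.02 / 2.62 = 0.771.

0.771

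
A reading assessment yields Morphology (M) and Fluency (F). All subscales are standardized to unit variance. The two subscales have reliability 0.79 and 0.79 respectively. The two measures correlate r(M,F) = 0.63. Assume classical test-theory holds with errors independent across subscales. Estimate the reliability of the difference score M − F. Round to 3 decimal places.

Var(M−F) = 1 + 1 − 2·0.63 = 2 − 1.26 = 0.74.
With uncorrelated errors the cross-covariances are all true-score covariance, so they carry over unchanged; only the diagonal terms shrink to ρᵢσᵢ².
True-score variance = [0.79 + 0.79] − 1.26 = 1.58 − 1.26 = 0.32.
Reliability = 0.32 / 0.74 = 0.432.

0.432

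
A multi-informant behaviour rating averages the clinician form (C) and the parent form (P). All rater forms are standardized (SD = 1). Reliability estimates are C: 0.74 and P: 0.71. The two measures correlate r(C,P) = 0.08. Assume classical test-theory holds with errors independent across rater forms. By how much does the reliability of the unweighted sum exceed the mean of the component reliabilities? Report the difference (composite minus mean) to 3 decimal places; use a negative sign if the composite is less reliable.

Var(sum) = 2 + 0.16 = 2.16; true-score variance = 1.45 + 0.16 = 1.61; composite reliability = 0.7454.
Mean component reliability = 0.7250.
Difference = 0.7454 − 0.7250 = 0.020.

0.020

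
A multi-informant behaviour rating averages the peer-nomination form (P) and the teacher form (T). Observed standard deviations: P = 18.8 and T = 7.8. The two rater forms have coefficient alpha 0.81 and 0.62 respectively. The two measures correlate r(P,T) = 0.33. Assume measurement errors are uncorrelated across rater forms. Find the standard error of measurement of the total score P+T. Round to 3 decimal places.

9.501

Var(total) = 414.28 + 96.7824 = 511.062.
True-score variance = 324.007 + 96.7824 = 420.79, so reliability = 0.8234.
Error variance = 511.062 − 420.79 = 90.2728; SEM = √90.2728 = 9.501.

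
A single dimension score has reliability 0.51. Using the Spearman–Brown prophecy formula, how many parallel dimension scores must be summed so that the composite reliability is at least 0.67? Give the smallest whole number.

2

k ≥ ρ*(1−ρ₁)/(ρ₁(1−ρ*)) = 0.67·0.49 / (0.51·0.33) = 1.951.
Smallest integer k = 2.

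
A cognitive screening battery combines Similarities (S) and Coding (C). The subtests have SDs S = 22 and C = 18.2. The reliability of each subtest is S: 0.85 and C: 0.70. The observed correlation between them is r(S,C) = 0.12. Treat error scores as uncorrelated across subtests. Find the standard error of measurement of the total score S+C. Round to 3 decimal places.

Var(total) = 815.24 + 96.096 = 911.336.
True-score variance = 643.268 + 96.096 = 739.364, so reliability = 0.8113.
Error variance = 911.336 − 739.364 = 171.972; SEM = √171.972 = 13.114.

13.114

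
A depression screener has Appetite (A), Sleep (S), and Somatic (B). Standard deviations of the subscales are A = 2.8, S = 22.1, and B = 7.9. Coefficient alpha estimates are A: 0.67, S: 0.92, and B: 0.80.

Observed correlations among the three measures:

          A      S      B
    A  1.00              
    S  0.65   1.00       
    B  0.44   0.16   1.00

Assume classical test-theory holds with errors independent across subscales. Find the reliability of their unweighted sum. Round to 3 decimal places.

Var(A+S+B) = 2.8² + 22.1² + 7.9² + 2·[2.8·22.1·0.65 + 2.8·7.9·0.44 + 22.1·7.9·0.16] = 558.66 + 155.778 = 714.438.
Because errors are independent across components, Cov(Tᵢ,Tⱼ) = Cov(Xᵢ,Xⱼ); the off-diagonal part of the true-score variance is the same as above.
True-score variance = [2.8²·0.67 + 22.1²·0.92 + 7.9²·0.80] + 155.778 = 504.518 + 155.778 = 660.296.
Reliability = 660.296 / 714.438 = 0.924.

0.924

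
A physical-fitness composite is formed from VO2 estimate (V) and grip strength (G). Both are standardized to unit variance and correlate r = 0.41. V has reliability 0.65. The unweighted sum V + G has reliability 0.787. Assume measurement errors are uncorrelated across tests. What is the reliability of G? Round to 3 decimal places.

0.749

Var(V+G) = 2 + 2·0.41 = 2.820.
True-score variance = ρ_V + ρ_G + 2·0.41, so 0.787 = (0.65 + ρ_G + 0.82) / 2.820.
ρ_G = 0.787·2.820 − 0.65 − 0.82 = 0.749.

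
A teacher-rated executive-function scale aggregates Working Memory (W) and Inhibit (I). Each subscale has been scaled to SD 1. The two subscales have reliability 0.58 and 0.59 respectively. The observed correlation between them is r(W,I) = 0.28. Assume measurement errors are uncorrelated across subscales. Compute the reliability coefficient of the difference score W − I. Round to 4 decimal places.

0.4236

Var(W−I) = 1 + 1 − 2·0.28 = 2 − 0.56 = 1.44.
Under uncorrelated errors the observed covariances equal the true-score covariances, so only the own-variance terms attenuate.
True-score variance = [0.58 + 0.59] − 0.56 = 1.17 − 0.56 = 0.61.
Reliability = 0.61 / 1.44 = 0.4236.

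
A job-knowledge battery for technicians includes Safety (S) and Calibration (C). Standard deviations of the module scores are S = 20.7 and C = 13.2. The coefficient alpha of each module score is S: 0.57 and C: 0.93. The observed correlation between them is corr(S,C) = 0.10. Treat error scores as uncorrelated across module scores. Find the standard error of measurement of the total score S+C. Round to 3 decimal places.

Var(total) = 602.73 + 54.648 = 657.378.
True-score variance = 406.282 + 54.648 = 460.93, so reliability = 0.7012.
Error variance = 657.378 − 460.93 = 196.447; SEM = √196.447 = 14.016.

14.016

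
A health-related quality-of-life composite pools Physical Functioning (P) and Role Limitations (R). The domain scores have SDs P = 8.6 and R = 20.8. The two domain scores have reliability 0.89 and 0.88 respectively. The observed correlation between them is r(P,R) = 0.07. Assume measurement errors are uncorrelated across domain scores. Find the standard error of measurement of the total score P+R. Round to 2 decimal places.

Var(total) = 506.6 + 25.0432 = 531.643.
True-score variance = 446.548 + 25.0432 = 471.591, so reliability = 0.8870.
Error variance = 531.643 − 471.591 = 60.0524; SEM = √60.0524 = 7.75.

7.75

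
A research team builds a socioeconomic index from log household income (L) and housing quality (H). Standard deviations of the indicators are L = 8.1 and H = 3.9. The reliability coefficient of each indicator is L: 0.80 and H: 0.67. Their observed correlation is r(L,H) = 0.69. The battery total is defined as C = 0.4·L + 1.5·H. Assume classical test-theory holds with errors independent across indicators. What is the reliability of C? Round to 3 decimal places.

Var(C) = 0.4²·8.1² + 1.5²·3.9² + 2·[0.6·8.1·3.9·0.69] = 44.7201 + 26.1565 = 70.8766.
Because errors are independent across components, Cov(Tᵢ,Tⱼ) = Cov(Xᵢ,Xⱼ); the off-diagonal part of the true-score variance is the same as above.
True-score variance = [0.4²·8.1²·0.80 + 1.5²·3.9²·0.67] + 26.1565 = 31.3272 + 26.1565 = 57.4837.
Reliability = 57.4837 / 70.8766 = 0.811.

0.811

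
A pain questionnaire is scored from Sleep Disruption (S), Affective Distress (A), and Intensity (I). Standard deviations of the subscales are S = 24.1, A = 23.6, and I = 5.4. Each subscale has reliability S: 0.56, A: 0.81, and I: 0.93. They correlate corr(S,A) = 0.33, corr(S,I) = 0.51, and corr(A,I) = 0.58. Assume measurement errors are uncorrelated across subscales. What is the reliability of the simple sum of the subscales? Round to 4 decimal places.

0.8006

Var(S+A+I) = 24.1² + 23.6² + 5.4² + 2·[24.1·23.6·0.33 + 24.1·5.4·0.51 + 23.6·5.4·0.58] = 1166.93 + 655.955 = 1822.88.
With uncorrelated errors the cross-covariances are all true-score covariance, so they carry over unchanged; only the diagonal terms shrink to ρᵢσᵢ².
True-score variance = [24.1²·0.56 + 23.6²·0.81 + 5.4²·0.93] + 655.955 = 803.51 + 655.955 = 1459.46.
Reliability = 1459.46 / 1822.88 = 0.8006.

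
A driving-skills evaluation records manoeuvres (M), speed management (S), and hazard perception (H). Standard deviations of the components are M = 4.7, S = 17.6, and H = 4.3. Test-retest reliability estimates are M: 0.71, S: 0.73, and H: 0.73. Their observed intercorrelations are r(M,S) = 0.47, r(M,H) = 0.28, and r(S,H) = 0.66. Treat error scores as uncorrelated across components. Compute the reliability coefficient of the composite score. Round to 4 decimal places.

0.8238

Var(M+S+H) = 4.7² + 17.6² + 4.3² + 2·[4.7·17.6·0.47 + 4.7·4.3·0.28 + 17.6·4.3·0.66] = 350.34 + 188.972 = 539.312.
Under uncorrelated errors the observed covariances equal the true-score covariances, so only the own-variance terms attenuate.
True-score variance = [4.7²·0.71 + 17.6²·0.73 + 4.3²·0.73] + 188.972 = 255.306 + 188.972 = 444.278.
Reliability = 444.278 / 539.312 = 0.8238.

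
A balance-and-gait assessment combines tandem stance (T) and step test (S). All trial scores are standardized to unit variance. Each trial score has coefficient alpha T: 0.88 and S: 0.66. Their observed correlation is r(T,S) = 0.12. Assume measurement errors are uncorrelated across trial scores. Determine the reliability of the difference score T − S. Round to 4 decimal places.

0.7386

Var(T−S) = 1 + 1 − 2·0.12 = 2 − 0.24 = 1.76.
Because errors are independent across components, Cov(Tᵢ,Tⱼ) = Cov(Xᵢ,Xⱼ); the off-diagonal part of the true-score variance is the same as above.
True-score variance = [0.88 + 0.66] − 0.24 = 1.54 − 0.24 = 1.3.
Reliability = 1.3 / 1.76 = 0.7386.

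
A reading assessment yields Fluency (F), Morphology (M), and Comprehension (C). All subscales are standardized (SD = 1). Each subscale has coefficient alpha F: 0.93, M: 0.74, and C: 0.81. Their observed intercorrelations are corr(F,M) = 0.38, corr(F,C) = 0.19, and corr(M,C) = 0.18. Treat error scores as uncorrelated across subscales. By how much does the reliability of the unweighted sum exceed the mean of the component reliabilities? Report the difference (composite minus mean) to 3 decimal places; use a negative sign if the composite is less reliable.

Var(sum) = 3 + 1.5 = 4.5; true-score variance = 2.48 + 1.5 = 3.98; composite reliability = 0.8844.
Mean component reliability = 0.8267.
Difference = 0.8844 − 0.8267 = 0.058.

0.058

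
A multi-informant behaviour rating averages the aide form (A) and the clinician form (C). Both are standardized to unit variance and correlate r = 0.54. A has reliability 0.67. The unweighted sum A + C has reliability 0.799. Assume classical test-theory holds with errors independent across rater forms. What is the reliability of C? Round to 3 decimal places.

Var(A+C) = 2 + 2·0.54 = 3.080.
True-score variance = ρ_A + ρ_C + 2·0.54, so 0.799 = (0.67 + ρ_C + 1.08) / 3.080.
ρ_C = 0.799·3.080 − 0.67 − 1.08 = 0.711.

0.711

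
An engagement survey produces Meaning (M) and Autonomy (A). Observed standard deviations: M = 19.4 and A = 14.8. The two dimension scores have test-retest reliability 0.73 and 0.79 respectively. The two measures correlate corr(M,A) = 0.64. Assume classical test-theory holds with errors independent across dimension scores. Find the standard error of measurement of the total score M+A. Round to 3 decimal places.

12.150

Var(total) = 595.4 + 367.514 = 962.914.
True-score variance = 447.784 + 367.514 = 815.298, so reliability = 0.8467.
Error variance = 962.914 − 815.298 = 147.616; SEM = √147.616 = 12.150.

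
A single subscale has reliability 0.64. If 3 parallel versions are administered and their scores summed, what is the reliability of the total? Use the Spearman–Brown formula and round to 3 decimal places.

0.842

ρ_k = kρ / (1 + (k−1)ρ) = 3·0.64 / (1 + 2·0.64) = 1.920 / 2.280 = 0.842.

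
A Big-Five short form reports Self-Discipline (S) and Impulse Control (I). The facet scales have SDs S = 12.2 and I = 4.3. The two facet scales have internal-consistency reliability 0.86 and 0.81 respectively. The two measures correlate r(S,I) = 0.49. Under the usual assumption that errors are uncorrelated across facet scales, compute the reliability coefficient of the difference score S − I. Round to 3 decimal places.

0.790

Var(S−I) = 12.2² + 4.3² − 2·12.2·4.3·0.49 = 167.33 − 51.4108 = 115.919.
Under uncorrelated errors the observed covariances equal the true-score covariances, so only the own-variance terms attenuate.
True-score variance = [12.2²·0.86 + 4.3²·0.81] − 51.4108 = 142.979 − 51.4108 = 91.5685.
Reliability = 91.5685 / 115.919 = 0.790.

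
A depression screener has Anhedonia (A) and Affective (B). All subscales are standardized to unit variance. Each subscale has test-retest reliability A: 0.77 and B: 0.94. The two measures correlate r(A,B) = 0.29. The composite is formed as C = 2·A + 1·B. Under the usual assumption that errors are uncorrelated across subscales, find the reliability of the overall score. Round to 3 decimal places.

0.841

Var(C) = 2² + 1 + 2·[2·0.29] = 5 + 1.16 = 6.16.
With uncorrelated errors the cross-covariances are all true-score covariance, so they carry over unchanged; only the diagonal terms shrink to ρᵢσᵢ².
True-score variance = [2²·0.77 + 0.94] + 1.16 = 4.02 + 1.16 = 5.18.
Reliability = 5.18 / 6.16 = 0.841.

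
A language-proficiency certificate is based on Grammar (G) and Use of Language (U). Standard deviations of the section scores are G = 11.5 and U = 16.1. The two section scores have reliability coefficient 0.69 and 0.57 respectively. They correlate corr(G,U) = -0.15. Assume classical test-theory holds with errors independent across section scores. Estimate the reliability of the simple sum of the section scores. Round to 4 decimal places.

0.5461

Var(G+U) = 11.5² + 16.1² + 2·[11.5·16.1·(-0.15)] = 391.46 − 55.545 = 335.915.
Because errors are independent across components, Cov(Tᵢ,Tⱼ) = Cov(Xᵢ,Xⱼ); the off-diagonal part of the true-score variance is the same as above.
True-score variance = [11.5²·0.69 + 16.1²·0.57] − 55.545 = 239.002 − 55.545 = 183.457.
Reliability = 183.457 / 335.915 = 0.5461.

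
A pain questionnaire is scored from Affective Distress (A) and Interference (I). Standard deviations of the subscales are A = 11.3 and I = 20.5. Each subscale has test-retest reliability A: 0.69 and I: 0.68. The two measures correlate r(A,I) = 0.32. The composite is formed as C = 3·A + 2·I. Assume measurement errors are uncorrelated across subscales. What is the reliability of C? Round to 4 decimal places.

0.7596

Var(C) = 3²·11.3² + 2²·20.5² + 2·[6·11.3·20.5·0.32] = 2830.21 + 889.536 = 3719.75.
Under uncorrelated errors the observed covariances equal the true-score covariances, so only the own-variance terms attenuate.
True-score variance = [3²·11.3²·0.69 + 2²·20.5²·0.68] + 889.536 = 1936.03 + 889.536 = 2825.57.
Reliability = 2825.57 / 3719.75 = 0.7596.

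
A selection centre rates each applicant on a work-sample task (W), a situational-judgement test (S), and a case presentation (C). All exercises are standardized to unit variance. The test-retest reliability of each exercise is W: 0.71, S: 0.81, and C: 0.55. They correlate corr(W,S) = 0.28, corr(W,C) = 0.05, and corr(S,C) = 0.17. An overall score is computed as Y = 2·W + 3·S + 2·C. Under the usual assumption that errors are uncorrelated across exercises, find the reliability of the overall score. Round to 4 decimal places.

Var(Y) = 2² + 3² + 2² + 2·[6·0.28 + 4·0.05 + 6·0.17] = 17 + 5.8 = 22.8.
Under uncorrelated errors the observed covariances equal the true-score covariances, so only the own-variance terms attenuate.
True-score variance = [2²·0.71 + 3²·0.81 + 2²·0.55] + 5.8 = 12.33 + 5.8 = 18.13.
Reliability = 18.13 / 22.8 = 0.7952.

0.7952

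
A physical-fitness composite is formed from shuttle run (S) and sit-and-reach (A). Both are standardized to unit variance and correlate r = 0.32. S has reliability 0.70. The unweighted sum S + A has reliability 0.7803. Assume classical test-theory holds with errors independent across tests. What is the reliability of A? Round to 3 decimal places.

0.720

Var(S+A) = 2 + 2·0.32 = 2.640.
True-score variance = ρ_S + ρ_A + 2·0.32, so 0.7803 = (0.70 + ρ_A + 0.64) / 2.640.
ρ_A = 0.7803·2.640 − 0.70 − 0.64 = 0.720.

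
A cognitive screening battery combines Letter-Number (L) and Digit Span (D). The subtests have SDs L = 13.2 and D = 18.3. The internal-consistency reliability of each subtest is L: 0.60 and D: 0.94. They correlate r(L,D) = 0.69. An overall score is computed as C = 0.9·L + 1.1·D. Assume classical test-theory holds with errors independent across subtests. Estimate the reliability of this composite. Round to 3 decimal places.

0.908

Var(C) = 0.9²·13.2² + 1.1²·18.3² + 2·[0.99·13.2·18.3·0.69] = 546.351 + 330.019 = 876.371.
With uncorrelated errors the cross-covariances are all true-score covariance, so they carry over unchanged; only the diagonal terms shrink to ρᵢσᵢ².
True-score variance = [0.9²·13.2²·0.60 + 1.1²·18.3²·0.94] + 330.019 = 465.585 + 330.019 = 795.604.
Reliability = 795.604 / 876.371 = 0.908.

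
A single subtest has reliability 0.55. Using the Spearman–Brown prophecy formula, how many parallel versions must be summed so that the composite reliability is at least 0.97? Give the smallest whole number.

27

k ≥ ρ*(1−ρ₁)/(ρ₁(1−ρ*)) = 0.97·0.45 / (0.55·0.03) = 26.455.
Smallest integer k = 27.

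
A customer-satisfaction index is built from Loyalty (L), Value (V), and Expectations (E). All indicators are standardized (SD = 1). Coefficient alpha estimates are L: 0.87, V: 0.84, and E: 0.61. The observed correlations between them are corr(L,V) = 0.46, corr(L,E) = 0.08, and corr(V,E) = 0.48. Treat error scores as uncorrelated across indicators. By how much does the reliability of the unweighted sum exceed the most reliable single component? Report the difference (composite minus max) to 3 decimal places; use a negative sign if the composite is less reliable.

Var(sum) = 3 + 2.04 = 5.04; true-score variance = 2.32 + 2.04 = 4.36; composite reliability = 0.8651.
Max component reliability = 0.8700.
Difference = 0.8651 − 0.8700 = -0.005.

-0.005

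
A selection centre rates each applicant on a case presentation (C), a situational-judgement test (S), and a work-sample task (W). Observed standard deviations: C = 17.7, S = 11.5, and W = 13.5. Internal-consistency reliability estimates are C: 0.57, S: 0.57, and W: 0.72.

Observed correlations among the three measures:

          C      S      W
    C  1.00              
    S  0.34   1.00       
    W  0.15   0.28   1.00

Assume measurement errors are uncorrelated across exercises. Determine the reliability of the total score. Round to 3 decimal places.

Var(C+S+W) = 17.7² + 11.5² + 13.5² + 2·[17.7·11.5·0.34 + 17.7·13.5·0.15 + 11.5·13.5·0.28] = 627.79 + 297.039 = 924.829.
Because errors are independent across components, Cov(Tᵢ,Tⱼ) = Cov(Xᵢ,Xⱼ); the off-diagonal part of the true-score variance is the same as above.
True-score variance = [17.7²·0.57 + 11.5²·0.57 + 13.5²·0.72] + 297.039 = 385.178 + 297.039 = 682.217.
Reliability = 682.217 / 924.829 = 0.738.

0.738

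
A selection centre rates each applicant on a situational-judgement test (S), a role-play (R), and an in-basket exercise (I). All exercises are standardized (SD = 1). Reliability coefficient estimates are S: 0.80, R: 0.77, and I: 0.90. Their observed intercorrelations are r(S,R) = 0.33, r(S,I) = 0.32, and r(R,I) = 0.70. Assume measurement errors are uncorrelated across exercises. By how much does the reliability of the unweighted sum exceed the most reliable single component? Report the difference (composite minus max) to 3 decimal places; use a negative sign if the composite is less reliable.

0.007

Var(sum) = 3 + 2.7 = 5.7; true-score variance = 2.47 + 2.7 = 5.17; composite reliability = 0.9070.
Max component reliability = 0.9000.
Difference = 0.9070 − 0.9000 = 0.007.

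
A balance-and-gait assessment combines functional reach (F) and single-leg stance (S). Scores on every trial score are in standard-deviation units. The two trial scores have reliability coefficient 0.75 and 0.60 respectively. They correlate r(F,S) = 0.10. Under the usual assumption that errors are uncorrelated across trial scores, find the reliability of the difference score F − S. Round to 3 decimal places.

0.639

Var(F−S) = 1 + 1 − 2·0.10 = 2 − 0.2 = 1.8.
Because errors are independent across components, Cov(Tᵢ,Tⱼ) = Cov(Xᵢ,Xⱼ); the off-diagonal part of the true-score variance is the same as above.
True-score variance = [0.75 + 0.60] − 0.2 = 1.35 − 0.2 = 1.15.
Reliability = 1.15 / 1.8 = 0.639.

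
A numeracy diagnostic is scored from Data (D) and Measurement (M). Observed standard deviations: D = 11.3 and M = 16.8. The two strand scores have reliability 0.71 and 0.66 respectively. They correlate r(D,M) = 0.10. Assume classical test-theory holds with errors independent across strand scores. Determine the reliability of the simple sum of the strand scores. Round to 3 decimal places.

0.703

Var(D+M) = 11.3² + 16.8² + 2·[11.3·16.8·0.10] = 409.93 + 37.968 = 447.898.
With uncorrelated errors the cross-covariances are all true-score covariance, so they carry over unchanged; only the diagonal terms shrink to ρᵢσᵢ².
True-score variance = [11.3²·0.71 + 16.8²·0.66] + 37.968 = 276.938 + 37.968 = 314.906.
Reliability = 314.906 / 447.898 = 0.703.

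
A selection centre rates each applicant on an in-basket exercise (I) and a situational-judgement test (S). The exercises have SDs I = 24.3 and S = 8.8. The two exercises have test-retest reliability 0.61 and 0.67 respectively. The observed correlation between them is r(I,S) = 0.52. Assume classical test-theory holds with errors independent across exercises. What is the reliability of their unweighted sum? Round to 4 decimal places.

0.7126

Var(I+S) = 24.3² + 8.8² + 2·[24.3·8.8·0.52] = 667.93 + 222.394 = 890.324.
Because errors are independent across components, Cov(Tᵢ,Tⱼ) = Cov(Xᵢ,Xⱼ); the off-diagonal part of the true-score variance is the same as above.
True-score variance = [24.3²·0.61 + 8.8²·0.67] + 222.394 = 412.084 + 222.394 = 634.477.
Reliability = 634.477 / 890.324 = 0.7126.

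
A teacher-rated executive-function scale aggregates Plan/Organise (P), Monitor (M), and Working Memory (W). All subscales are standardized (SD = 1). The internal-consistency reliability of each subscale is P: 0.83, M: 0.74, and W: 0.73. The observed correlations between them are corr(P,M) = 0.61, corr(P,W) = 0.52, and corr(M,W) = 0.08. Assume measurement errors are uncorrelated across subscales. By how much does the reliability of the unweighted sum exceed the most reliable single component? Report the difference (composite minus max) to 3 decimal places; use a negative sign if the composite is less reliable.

0.041

Var(sum) = 3 + 2.42 = 5.42; true-score variance = 2.3 + 2.42 = 4.72; composite reliability = 0.8708.
Max component reliability = 0.8300.
Difference = 0.8708 − 0.8300 = 0.041.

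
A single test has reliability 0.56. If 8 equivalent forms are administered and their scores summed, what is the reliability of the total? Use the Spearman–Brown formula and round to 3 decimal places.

ρ_k = kρ / (1 + (k−1)ρ) = 8·0.56 / (1 + 7·0.56) = 4.480 / 4.920 = 0.911.

0.911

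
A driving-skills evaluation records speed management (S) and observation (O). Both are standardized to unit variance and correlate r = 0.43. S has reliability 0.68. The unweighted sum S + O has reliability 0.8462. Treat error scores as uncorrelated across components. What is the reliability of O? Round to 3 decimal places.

Var(S+O) = 2 + 2·0.43 = 2.860.
True-score variance = ρ_S + ρ_O + 2·0.43, so 0.8462 = (0.68 + ρ_O + 0.86) / 2.860.
ρ_O = 0.8462·2.860 − 0.68 − 0.86 = 0.880.

0.880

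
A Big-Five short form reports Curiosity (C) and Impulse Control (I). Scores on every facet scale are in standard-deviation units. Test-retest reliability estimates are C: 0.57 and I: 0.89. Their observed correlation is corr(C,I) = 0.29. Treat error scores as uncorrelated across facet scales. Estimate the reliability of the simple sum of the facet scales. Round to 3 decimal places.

Var(C+I) = 2 + 2·[0.29] = 2 + 0.58 = 2.58.
Under uncorrelated errors the observed covariances equal the true-score covariances, so only the own-variance terms attenuate.
True-score variance = [0.57 + 0.89] + 0.58 = 1.46 + 0.58 = 2.04.
Reliability = 2.04 / 2.58 = 0.791.

0.791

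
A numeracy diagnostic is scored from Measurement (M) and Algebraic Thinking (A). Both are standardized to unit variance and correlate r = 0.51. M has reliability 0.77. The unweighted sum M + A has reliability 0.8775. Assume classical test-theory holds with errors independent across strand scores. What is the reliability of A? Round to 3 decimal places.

0.860

Var(M+A) = 2 + 2·0.51 = 3.020.
True-score variance = ρ_M + ρ_A + 2·0.51, so 0.8775 = (0.77 + ρ_A + 1.02) / 3.020.
ρ_A = 0.8775·3.020 − 0.77 − 1.02 = 0.860.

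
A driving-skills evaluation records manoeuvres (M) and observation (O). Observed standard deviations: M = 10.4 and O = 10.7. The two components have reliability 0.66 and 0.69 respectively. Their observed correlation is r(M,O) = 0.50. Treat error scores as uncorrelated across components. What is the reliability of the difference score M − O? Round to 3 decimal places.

Var(M−O) = 10.4² + 10.7² − 2·10.4·10.7·0.50 = 222.65 − 111.28 = 111.37.
Because errors are independent across components, Cov(Tᵢ,Tⱼ) = Cov(Xᵢ,Xⱼ); the off-diagonal part of the true-score variance is the same as above.
True-score variance = [10.4²·0.66 + 10.7²·0.69] − 111.28 = 150.384 − 111.28 = 39.1037.
Reliability = 39.1037 / 111.37 = 0.351.

0.351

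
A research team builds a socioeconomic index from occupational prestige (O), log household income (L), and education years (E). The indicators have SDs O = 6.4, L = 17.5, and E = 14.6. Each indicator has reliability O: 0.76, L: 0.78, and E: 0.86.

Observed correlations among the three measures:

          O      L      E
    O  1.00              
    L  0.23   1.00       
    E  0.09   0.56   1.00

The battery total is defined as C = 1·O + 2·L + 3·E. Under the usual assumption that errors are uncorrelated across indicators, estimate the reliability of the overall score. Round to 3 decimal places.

Var(C) = 6.4² + 2²·17.5² + 3²·14.6² + 2·[2·6.4·17.5·0.23 + 3·6.4·14.6·0.09 + 6·17.5·14.6·0.56] = 3184.4 + 1870.46 = 5054.86.
Because errors are independent across components, Cov(Tᵢ,Tⱼ) = Cov(Xᵢ,Xⱼ); the off-diagonal part of the true-score variance is the same as above.
True-score variance = [6.4²·0.76 + 2²·17.5²·0.78 + 3²·14.6²·0.86] + 1870.46 = 2636.49 + 1870.46 = 4506.95.
Reliability = 4506.95 / 5054.86 = 0.892.

0.892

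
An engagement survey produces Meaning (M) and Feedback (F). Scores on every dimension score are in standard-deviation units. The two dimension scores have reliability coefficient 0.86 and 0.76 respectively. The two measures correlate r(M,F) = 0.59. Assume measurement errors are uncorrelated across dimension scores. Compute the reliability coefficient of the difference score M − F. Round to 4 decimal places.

Var(M−F) = 1 + 1 − 2·0.59 = 2 − 1.18 = 0.82.
Under uncorrelated errors the observed covariances equal the true-score covariances, so only the own-variance terms attenuate.
True-score variance = [0.86 + 0.76] − 1.18 = 1.62 − 1.18 = 0.44.
Reliability = 0.44 / 0.82 = 0.5366.

0.5366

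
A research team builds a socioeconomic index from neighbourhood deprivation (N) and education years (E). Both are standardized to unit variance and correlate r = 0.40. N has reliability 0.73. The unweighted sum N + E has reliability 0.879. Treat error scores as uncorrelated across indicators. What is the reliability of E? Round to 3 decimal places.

0.931

Var(N+E) = 2 + 2·0.40 = 2.800.
True-score variance = ρ_N + ρ_E + 2·0.40, so 0.879 = (0.73 + ρ_E + 0.80) / 2.800.
ρ_E = 0.879·2.800 − 0.73 − 0.80 = 0.931.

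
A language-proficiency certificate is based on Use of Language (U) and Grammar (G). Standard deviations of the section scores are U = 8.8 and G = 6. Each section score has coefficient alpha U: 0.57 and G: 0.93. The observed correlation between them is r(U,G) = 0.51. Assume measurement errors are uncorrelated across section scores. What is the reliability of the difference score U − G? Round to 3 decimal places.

Var(U−G) = 8.8² + 6² − 2·8.8·6·0.51 = 113.44 − 53.856 = 59.584.
Because errors are independent across components, Cov(Tᵢ,Tⱼ) = Cov(Xᵢ,Xⱼ); the off-diagonal part of the true-score variance is the same as above.
True-score variance = [8.8²·0.57 + 6²·0.93] − 53.856 = 77.6208 − 53.856 = 23.7648.
Reliability = 23.7648 / 59.584 = 0.399.

0.399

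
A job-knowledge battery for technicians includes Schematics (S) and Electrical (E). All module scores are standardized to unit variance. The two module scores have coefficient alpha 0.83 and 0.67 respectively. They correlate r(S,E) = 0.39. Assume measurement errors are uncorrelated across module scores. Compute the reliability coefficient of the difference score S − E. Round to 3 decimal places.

Var(S−E) = 1 + 1 − 2·0.39 = 2 − 0.78 = 1.22.
With uncorrelated errors the cross-covariances are all true-score covariance, so they carry over unchanged; only the diagonal terms shrink to ρᵢσᵢ².
True-score variance = [0.83 + 0.67] − 0.78 = 1.5 − 0.78 = 0.72.
Reliability = 0.72 / 1.22 = 0.590.

0.590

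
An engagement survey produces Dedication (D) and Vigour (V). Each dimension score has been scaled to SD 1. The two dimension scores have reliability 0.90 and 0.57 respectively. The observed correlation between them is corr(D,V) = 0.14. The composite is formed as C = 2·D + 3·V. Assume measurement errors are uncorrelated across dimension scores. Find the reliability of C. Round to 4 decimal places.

Var(C) = 2² + 3² + 2·[6·0.14] = 13 + 1.68 = 14.68.
Under uncorrelated errors the observed covariances equal the true-score covariances, so only the own-variance terms attenuate.
True-score variance = [2²·0.90 + 3²·0.57] + 1.68 = 8.73 + 1.68 = 10.41.
Reliability = 10.41 / 14.68 = 0.7091.

0.7091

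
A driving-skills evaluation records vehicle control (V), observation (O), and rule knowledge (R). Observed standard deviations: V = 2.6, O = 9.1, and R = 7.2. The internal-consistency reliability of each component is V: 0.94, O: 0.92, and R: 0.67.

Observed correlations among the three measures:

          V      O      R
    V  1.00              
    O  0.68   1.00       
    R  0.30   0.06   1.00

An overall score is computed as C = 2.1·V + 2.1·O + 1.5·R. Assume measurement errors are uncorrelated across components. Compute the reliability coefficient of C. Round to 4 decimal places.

Var(C) = 2.1²·2.6² + 2.1²·9.1² + 1.5²·7.2² + 2·[4.41·2.6·9.1·0.68 + 3.15·2.6·7.2·0.30 + 3.15·9.1·7.2·0.06] = 511.644 + 202.051 = 713.694.
With uncorrelated errors the cross-covariances are all true-score covariance, so they carry over unchanged; only the diagonal terms shrink to ρᵢσᵢ².
True-score variance = [2.1²·2.6²·0.94 + 2.1²·9.1²·0.92 + 1.5²·7.2²·0.67] + 202.051 = 442.148 + 202.051 = 644.199.
Reliability = 644.199 / 713.694 = 0.9026.

0.9026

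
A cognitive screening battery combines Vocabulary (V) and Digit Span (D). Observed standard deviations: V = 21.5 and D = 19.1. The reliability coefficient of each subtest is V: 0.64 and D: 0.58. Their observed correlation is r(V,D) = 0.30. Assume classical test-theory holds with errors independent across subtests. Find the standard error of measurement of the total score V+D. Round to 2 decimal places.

17.88

Var(total) = 827.06 + 246.39 = 1073.45.
True-score variance = 507.43 + 246.39 = 753.82, so reliability = 0.7022.
Error variance = 1073.45 − 753.82 = 319.63; SEM = √319.63 = 17.88.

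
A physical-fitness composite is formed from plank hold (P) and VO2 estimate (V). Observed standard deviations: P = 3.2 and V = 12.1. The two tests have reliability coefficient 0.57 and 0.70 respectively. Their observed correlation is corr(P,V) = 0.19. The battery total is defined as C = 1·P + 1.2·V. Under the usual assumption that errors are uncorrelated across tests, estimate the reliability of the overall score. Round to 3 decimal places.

0.717

Var(C) = 3.2² + 1.2²·12.1² + 2·[1.2·3.2·12.1·0.19] = 221.07 + 17.6563 = 238.727.
With uncorrelated errors the cross-covariances are all true-score covariance, so they carry over unchanged; only the diagonal terms shrink to ρᵢσᵢ².
True-score variance = [3.2²·0.57 + 1.2²·12.1²·0.70] + 17.6563 = 153.418 + 17.6563 = 171.074.
Reliability = 171.074 / 238.727 = 0.717.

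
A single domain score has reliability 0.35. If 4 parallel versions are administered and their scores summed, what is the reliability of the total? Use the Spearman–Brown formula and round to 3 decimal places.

0.683

ρ_k = kρ / (1 + (k−1)ρ) = 4·0.35 / (1 + 3·0.35) = 1.400 / 2.050 = 0.683.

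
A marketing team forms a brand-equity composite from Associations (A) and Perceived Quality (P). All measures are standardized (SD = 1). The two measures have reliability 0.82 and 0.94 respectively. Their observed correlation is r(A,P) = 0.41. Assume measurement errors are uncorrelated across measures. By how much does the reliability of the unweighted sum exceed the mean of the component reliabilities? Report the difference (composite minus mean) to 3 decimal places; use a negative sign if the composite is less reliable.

0.035

Var(sum) = 2 + 0.82 = 2.82; true-score variance = 1.76 + 0.82 = 2.58; composite reliability = 0.9149.
Mean component reliability = 0.8800.
Difference = 0.9149 − 0.8800 = 0.035.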